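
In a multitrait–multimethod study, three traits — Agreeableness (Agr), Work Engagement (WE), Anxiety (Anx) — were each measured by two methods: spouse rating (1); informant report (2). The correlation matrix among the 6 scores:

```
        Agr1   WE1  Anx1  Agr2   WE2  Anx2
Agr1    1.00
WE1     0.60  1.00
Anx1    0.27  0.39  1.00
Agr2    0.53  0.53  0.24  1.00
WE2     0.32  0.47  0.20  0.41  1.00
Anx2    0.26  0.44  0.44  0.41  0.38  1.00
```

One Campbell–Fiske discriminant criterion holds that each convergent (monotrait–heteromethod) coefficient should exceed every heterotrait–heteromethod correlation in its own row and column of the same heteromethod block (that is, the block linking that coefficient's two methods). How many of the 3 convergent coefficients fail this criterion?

3

Each convergent coefficient versus the relevant comparison correlations:
Agr (methods 1·2): 0.53 vs {0.32, 0.53, 0.26, 0.24} → fail.
WE (methods 1·2): 0.47 vs {0.53, 0.32, 0.44, 0.20} → fail.
Anx (methods 1·2): 0.44 vs {0.24, 0.26, 0.20, 0.44} → fail.
3 of 3 fail.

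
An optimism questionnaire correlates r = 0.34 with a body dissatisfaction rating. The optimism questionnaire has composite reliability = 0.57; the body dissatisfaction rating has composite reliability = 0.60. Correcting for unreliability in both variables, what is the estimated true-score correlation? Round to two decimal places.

r_true = r_obs / √(r_xx · r_yy) = 0.34 / √(0.57 × 0.60) = 0.34 / √0.3420 = 0.34 / 0.5848 ≈ 0.58.

0.58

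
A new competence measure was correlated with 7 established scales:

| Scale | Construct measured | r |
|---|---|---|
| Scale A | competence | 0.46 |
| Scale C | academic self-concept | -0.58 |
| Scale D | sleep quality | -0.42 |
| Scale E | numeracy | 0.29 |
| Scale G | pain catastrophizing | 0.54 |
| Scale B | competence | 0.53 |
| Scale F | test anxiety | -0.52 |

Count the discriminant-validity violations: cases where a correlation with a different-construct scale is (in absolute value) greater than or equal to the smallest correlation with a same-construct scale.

3

Convergent (same construct = competence): Scale A, Scale B.
Smallest convergent = 0.46. Discriminant |r|: 0.58, 0.42, 0.29, 0.54, 0.52; count ≥ 0.46 → 3.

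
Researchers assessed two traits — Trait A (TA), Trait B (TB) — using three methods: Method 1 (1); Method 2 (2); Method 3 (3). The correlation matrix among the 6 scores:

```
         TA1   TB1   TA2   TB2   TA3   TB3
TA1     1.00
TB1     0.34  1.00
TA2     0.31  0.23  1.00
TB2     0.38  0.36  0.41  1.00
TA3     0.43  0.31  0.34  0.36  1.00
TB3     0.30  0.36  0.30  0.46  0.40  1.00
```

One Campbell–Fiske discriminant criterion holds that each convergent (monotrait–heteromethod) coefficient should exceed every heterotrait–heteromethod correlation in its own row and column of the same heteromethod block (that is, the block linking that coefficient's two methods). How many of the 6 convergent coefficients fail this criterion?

3

Checking each validity diagonal entry against its comparison values:
TA (methods 1·2): 0.31 vs {0.38, 0.23} → fail.
TA (methods 1·3): 0.43 vs {0.30, 0.31} → pass.
TA (methods 2·3): 0.34 vs {0.30, 0.36} → fail.
TB (methods 1·2): 0.36 vs {0.23, 0.38} → fail.
TB (methods 1·3): 0.36 vs {0.31, 0.30} → pass.
TB (methods 2·3): 0.46 vs {0.36, 0.30} → pass.
3 of 6 fail.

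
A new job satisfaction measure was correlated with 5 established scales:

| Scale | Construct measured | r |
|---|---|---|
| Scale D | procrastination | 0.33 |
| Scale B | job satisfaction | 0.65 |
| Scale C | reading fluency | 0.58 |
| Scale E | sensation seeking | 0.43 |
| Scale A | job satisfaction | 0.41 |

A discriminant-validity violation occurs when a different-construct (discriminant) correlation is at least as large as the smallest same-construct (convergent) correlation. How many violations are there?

2

Convergent (same construct = job satisfaction): Scale B, Scale A.
Smallest convergent = 0.41. Discriminant values: 0.33, 0.58, 0.43; count ≥ 0.41 → 2.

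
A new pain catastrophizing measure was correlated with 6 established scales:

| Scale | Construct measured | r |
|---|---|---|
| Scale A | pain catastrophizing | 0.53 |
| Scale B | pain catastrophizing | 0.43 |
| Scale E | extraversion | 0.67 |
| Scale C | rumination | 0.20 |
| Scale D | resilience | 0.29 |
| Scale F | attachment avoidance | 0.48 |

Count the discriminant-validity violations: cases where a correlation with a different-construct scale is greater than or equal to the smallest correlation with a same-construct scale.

Convergent (same construct = pain catastrophizing): Scale A, Scale B.
Smallest convergent = 0.43. Discriminant values: 0.67, 0.20, 0.29, 0.48; count ≥ 0.43 → 2.

2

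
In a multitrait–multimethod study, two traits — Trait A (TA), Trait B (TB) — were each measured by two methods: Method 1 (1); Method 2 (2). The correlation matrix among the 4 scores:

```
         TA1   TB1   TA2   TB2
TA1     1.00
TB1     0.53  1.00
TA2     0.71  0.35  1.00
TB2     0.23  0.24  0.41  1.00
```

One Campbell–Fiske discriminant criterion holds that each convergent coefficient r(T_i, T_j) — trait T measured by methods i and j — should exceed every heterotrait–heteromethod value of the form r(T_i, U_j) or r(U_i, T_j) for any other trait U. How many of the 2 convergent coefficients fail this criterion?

Each convergent coefficient versus the relevant comparison correlations:
TA (methods 1·2): 0.71 vs {0.23, 0.35} → pass.
TB (methods 1·2): 0.24 vs {0.35, 0.23} → fail.
1 of 2 fail.

1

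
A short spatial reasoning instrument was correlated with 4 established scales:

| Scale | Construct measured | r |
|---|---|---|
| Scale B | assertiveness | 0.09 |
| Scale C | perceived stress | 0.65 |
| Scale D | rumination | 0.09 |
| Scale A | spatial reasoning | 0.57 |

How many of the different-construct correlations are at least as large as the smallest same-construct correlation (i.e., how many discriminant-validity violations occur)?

Convergent (same construct = spatial reasoning): Scale A.
Smallest convergent = 0.57. Discriminant values: 0.09, 0.65, 0.09; count ≥ 0.57 → 1.

1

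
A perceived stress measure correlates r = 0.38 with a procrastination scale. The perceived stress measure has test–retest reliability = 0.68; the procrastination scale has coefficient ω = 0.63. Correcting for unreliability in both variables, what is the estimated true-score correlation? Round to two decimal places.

r_true = r_obs / √(r_xx · r_yy) = 0.38 / √(0.68 × 0.63) = 0.38 / √0.4284 = 0.38 / 0.6545 ≈ 0.58.

0.58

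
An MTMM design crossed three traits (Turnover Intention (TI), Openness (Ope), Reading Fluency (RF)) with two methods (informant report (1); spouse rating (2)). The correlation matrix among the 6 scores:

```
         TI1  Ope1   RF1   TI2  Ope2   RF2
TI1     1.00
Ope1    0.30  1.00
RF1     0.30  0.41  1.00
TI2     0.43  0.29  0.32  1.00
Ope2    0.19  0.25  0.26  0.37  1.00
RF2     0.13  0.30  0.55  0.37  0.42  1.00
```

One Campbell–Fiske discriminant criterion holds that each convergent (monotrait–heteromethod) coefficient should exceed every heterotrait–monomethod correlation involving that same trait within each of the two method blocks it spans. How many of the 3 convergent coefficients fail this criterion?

Each convergent coefficient versus the relevant comparison correlations:
TI (methods 1·2): 0.43 vs {0.30, 0.37, 0.30, 0.37} → pass.
Ope (methods 1·2): 0.25 vs {0.30, 0.37, 0.41, 0.42} → fail.
RF (methods 1·2): 0.55 vs {0.30, 0.37, 0.41, 0.42} → pass.
1 of 3 fail.

1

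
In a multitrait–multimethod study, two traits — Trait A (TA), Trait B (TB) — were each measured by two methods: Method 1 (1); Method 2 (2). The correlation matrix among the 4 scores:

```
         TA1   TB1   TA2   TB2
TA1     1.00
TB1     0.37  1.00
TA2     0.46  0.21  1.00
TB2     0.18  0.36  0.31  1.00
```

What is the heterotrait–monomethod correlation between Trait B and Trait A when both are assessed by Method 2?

Different traits, same method: r(TB2, TA2) = 0.31.

0.31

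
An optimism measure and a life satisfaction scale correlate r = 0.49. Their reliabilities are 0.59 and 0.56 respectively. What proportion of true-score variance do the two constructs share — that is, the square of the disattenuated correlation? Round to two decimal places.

0.73

Disattenuated r = 0.49 / √(0.59 × 0.56) = 0.49 / 0.5748 = 0.8525.
Shared true-score variance = 0.8525² = 0.7268 ≈ 0.73.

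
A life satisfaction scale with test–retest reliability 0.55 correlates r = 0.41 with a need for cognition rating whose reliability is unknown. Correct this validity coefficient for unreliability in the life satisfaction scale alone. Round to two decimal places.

0.55

Single correction: r_c = r_obs / √r_xx = 0.41 / √0.55 = 0.41 / 0.7416 ≈ 0.55.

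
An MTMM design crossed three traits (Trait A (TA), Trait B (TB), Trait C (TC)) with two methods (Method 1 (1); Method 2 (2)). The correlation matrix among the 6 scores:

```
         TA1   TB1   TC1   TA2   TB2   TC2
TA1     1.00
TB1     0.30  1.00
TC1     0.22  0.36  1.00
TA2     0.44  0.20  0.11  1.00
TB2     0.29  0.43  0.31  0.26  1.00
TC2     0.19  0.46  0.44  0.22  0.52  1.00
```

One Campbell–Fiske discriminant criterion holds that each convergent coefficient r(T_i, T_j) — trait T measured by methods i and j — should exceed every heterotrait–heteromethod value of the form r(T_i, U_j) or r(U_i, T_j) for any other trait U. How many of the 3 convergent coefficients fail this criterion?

Convergent coefficients and their comparison sets:
TA (methods 1·2): 0.44 vs {0.29, 0.20, 0.19, 0.11} → pass.
TB (methods 1·2): 0.43 vs {0.20, 0.29, 0.46, 0.31} → fail.
TC (methods 1·2): 0.44 vs {0.11, 0.19, 0.31, 0.46} → fail.
2 of 3 fail.

2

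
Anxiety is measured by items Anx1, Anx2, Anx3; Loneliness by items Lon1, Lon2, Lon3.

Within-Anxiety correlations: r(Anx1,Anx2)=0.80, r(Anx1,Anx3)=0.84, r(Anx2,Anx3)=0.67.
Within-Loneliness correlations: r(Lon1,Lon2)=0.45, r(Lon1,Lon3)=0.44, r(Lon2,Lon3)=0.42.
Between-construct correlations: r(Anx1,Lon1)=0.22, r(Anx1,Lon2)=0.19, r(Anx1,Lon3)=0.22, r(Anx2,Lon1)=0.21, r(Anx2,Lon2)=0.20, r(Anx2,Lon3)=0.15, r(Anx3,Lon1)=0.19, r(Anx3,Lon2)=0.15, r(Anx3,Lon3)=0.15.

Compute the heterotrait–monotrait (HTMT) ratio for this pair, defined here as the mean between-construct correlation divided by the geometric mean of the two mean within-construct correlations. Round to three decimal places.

Mean between = 1.68/9 = 0.1867.
Mean within-Anx = 2.31/3 = 0.7700; mean within-Lon = 1.31/3 = 0.4367.
Geometric mean = √(0.7700 × 0.4367) = 0.5799.
HTMT = 0.1867 / 0.5799 = 0.322.

0.322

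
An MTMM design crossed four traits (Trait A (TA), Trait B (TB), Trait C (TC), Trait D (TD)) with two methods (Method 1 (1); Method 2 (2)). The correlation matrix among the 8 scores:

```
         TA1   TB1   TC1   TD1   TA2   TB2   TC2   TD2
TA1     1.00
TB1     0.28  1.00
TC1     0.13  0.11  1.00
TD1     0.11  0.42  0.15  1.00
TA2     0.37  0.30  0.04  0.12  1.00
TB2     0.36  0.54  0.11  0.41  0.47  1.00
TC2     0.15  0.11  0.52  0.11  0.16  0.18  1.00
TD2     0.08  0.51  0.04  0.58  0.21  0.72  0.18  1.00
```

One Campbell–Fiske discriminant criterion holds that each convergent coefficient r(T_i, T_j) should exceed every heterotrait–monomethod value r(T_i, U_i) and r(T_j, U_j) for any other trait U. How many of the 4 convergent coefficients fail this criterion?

Convergent coefficients and their comparison sets:
TA (methods 1·2): 0.37 vs {0.28, 0.47, 0.13, 0.16, 0.11, 0.21} → fail.
TB (methods 1·2): 0.54 vs {0.28, 0.47, 0.11, 0.18, 0.42, 0.72} → fail.
TC (methods 1·2): 0.52 vs {0.13, 0.16, 0.11, 0.18, 0.15, 0.18} → pass.
TD (methods 1·2): 0.58 vs {0.11, 0.21, 0.42, 0.72, 0.15, 0.18} → fail.
3 of 4 fail.

3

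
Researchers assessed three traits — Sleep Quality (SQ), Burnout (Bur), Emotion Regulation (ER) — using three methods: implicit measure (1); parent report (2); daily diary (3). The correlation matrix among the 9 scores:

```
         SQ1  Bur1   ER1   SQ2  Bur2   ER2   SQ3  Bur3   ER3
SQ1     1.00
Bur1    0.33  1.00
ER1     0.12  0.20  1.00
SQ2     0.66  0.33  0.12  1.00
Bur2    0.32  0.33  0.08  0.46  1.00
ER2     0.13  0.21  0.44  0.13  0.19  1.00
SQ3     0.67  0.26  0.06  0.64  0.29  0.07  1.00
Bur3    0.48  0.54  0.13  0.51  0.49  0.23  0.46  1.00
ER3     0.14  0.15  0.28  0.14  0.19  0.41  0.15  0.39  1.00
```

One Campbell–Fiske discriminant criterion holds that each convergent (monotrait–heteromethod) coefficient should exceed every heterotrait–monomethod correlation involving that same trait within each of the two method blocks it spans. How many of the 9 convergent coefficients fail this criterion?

Convergent coefficients and their comparison sets:
SQ (methods 1·2): 0.66 vs {0.33, 0.46, 0.12, 0.13} → pass.
SQ (methods 1·3): 0.67 vs {0.33, 0.46, 0.12, 0.15} → pass.
SQ (methods 2·3): 0.64 vs {0.46, 0.46, 0.13, 0.15} → pass.
Bur (methods 1·2): 0.33 vs {0.33, 0.46, 0.20, 0.19} → fail.
Bur (methods 1·3): 0.54 vs {0.33, 0.46, 0.20, 0.39} → pass.
Bur (methods 2·3): 0.49 vs {0.46, 0.46, 0.19, 0.39} → pass.
ER (methods 1·2): 0.44 vs {0.12, 0.13, 0.20, 0.19} → pass.
ER (methods 1·3): 0.28 vs {0.12, 0.15, 0.20, 0.39} → fail.
ER (methods 2·3): 0.41 vs {0.13, 0.15, 0.19, 0.39} → pass.
2 of 9 fail.

2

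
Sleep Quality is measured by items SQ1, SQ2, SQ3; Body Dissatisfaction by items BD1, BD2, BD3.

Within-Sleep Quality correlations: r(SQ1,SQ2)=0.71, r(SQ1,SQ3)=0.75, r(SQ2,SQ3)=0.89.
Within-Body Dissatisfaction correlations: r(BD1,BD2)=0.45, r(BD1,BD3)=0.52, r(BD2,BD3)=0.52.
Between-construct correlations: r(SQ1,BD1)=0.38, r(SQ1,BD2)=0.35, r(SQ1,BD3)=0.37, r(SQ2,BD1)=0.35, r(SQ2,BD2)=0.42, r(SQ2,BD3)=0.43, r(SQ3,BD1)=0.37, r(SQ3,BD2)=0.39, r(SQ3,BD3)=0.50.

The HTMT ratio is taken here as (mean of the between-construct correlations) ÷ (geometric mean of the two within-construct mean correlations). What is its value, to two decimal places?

Between-construct mean = 3.56/9 = 0.3956.
Mean within-SQ = 2.35/3 = 0.7833; mean within-BD = 1.49/3 = 0.4967.
Geometric mean = √(0.7833 × 0.4967) = 0.6238.
HTMT = 0.3956 / 0.6238 = 0.63.

0.63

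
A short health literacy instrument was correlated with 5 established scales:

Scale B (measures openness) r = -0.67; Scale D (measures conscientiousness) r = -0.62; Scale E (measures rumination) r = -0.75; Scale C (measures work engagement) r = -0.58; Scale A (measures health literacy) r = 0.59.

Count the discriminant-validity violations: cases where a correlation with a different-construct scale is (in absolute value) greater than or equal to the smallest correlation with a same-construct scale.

Convergent (same construct = health literacy): Scale A.
Smallest convergent = 0.59. Discriminant |r|: 0.67, 0.62, 0.75, 0.58; count ≥ 0.59 → 3.

3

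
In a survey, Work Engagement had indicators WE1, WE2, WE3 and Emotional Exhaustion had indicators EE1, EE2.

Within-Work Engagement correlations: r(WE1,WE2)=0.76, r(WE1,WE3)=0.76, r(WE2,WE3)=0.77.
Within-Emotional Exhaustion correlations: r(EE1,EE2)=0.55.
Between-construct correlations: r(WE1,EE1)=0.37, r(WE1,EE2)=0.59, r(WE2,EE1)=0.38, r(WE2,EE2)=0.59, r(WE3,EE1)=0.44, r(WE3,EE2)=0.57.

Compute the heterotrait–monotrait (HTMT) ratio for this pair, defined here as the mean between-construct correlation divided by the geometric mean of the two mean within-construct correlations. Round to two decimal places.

Mean heterotrait r = 2.94/6 = 0.4900.
Mean within-WE = 2.29/3 = 0.7633; mean within-EE = 0.55/1 = 0.5500.
Geometric mean = √(0.7633 × 0.5500) = 0.6479.
HTMT = 0.4900 / 0.6479 = 0.76.

0.76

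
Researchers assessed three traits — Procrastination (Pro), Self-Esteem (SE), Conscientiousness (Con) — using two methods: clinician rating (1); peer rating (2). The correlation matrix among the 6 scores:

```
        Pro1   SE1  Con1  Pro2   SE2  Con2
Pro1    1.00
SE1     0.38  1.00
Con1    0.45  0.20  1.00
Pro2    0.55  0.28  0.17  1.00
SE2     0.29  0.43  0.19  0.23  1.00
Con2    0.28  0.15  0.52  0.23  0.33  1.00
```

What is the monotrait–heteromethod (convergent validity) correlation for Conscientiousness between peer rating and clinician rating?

0.52

Same trait (Con), different methods: r(Con2, Con1) = 0.52.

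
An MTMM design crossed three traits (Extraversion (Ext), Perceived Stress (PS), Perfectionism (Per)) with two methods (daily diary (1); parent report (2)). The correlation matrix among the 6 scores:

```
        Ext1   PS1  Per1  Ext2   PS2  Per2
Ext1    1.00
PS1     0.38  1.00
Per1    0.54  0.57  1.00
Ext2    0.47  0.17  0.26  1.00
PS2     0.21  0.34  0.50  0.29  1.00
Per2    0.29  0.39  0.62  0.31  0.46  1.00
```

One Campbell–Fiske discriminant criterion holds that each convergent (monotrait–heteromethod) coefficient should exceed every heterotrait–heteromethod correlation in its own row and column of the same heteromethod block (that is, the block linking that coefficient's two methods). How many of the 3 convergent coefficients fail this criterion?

1

Checking each validity diagonal entry against its comparison values:
Ext (methods 1·2): 0.47 vs {0.21, 0.17, 0.29, 0.26} → pass.
PS (methods 1·2): 0.34 vs {0.17, 0.21, 0.39, 0.50} → fail.
Per (methods 1·2): 0.62 vs {0.26, 0.29, 0.50, 0.39} → pass.
1 of 3 fail.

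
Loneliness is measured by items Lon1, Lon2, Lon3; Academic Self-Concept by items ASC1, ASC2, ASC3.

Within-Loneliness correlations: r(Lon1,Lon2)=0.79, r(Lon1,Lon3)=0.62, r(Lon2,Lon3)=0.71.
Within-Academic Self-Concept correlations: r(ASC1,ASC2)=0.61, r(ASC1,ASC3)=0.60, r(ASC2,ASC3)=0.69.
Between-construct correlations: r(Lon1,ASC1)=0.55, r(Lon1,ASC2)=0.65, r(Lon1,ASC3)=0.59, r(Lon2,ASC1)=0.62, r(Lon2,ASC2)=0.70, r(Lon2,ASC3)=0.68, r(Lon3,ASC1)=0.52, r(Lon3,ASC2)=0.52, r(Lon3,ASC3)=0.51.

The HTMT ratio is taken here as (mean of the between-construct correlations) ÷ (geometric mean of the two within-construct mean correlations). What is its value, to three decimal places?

Between-construct mean = 5.34/9 = 0.5933.
Mean within-Lon = 2.12/3 = 0.7067; mean within-ASC = 1.90/3 = 0.6333.
Geometric mean = √(0.7067 × 0.6333) = 0.6690.
HTMT = 0.5933 / 0.6690 = 0.887.

0.887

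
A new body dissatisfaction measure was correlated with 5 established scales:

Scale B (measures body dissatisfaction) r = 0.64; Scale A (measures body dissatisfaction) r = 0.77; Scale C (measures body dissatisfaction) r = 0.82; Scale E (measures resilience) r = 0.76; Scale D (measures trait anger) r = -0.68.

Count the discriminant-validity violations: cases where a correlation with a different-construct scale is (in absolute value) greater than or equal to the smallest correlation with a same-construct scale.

Convergent (same construct = body dissatisfaction): Scale B, Scale A, Scale C.
Smallest convergent = 0.64. Discriminant |r|: 0.76, 0.68; count ≥ 0.64 → 2.

2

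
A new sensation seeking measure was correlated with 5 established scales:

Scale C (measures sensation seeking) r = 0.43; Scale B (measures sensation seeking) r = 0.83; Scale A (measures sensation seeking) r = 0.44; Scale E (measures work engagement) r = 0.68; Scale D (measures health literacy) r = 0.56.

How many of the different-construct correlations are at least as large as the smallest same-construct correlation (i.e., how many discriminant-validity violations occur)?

Convergent (same construct = sensation seeking): Scale C, Scale B, Scale A.
Smallest convergent = 0.43. Discriminant values: 0.68, 0.56; count ≥ 0.43 → 2.

2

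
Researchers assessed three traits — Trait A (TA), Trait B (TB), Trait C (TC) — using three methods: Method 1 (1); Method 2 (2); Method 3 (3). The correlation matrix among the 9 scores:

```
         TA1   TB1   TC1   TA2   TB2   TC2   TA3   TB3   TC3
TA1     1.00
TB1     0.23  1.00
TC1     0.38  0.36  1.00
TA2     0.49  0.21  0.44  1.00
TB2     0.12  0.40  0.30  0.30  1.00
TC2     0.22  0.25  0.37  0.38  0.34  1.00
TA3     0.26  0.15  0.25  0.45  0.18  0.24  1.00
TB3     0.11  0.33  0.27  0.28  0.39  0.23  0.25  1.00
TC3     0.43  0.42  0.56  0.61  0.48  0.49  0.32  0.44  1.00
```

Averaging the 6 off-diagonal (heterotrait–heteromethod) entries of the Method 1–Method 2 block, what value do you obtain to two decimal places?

0.26

HTHM values (method 1 × method 2): 0.12, 0.22, 0.21, 0.25, 0.44, 0.30; mean = 1.54/6 = 0.26.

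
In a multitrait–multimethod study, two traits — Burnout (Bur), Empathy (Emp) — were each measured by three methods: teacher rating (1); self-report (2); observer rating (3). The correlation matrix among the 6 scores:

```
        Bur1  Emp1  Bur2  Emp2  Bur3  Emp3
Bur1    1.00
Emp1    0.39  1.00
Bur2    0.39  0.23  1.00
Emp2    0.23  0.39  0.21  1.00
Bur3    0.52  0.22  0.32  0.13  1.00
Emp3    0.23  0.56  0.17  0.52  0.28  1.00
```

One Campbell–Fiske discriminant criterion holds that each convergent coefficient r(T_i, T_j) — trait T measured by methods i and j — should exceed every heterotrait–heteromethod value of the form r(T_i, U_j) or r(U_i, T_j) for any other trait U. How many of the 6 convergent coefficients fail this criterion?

Convergent coefficients and their comparison sets:
Bur (methods 1·2): 0.39 vs {0.23, 0.23} → pass.
Bur (methods 1·3): 0.52 vs {0.23, 0.22} → pass.
Bur (methods 2·3): 0.32 vs {0.17, 0.13} → pass.
Emp (methods 1·2): 0.39 vs {0.23, 0.23} → pass.
Emp (methods 1·3): 0.56 vs {0.22, 0.23} → pass.
Emp (methods 2·3): 0.52 vs {0.13, 0.17} → pass.
0 of 6 fail.

0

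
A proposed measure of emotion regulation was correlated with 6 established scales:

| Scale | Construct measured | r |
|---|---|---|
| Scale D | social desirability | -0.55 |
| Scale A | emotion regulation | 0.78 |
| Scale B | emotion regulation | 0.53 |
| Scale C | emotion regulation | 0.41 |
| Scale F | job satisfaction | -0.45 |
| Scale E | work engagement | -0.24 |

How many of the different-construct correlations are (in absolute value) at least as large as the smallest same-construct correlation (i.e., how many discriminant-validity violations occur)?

Convergent (same construct = emotion regulation): Scale A, Scale B, Scale C.
Smallest convergent = 0.41. Discriminant |r|: 0.55, 0.45, 0.24; count ≥ 0.41 → 2.

2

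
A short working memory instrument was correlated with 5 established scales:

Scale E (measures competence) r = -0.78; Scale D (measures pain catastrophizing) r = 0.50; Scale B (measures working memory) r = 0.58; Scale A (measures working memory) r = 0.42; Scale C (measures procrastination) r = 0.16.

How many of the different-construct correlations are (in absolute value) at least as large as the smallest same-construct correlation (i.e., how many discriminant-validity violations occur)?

Convergent (same construct = working memory): Scale B, Scale A.
Smallest convergent = 0.42. Discriminant |r|: 0.78, 0.50, 0.16; count ≥ 0.42 → 2.

2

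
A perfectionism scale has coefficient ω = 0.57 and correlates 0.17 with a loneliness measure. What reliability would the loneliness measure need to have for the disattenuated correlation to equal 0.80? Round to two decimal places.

r_true = r_obs / √(r_xx · r_yy) ⇒ 0.80 = 0.17 / √(0.57 · r_yy).
√(0.57 · r_yy) = 0.17 / 0.80 = 0.2125; 0.57 · r_yy = 0.0452; r_yy = 0.0452 / 0.57 ≈ 0.08.

0.08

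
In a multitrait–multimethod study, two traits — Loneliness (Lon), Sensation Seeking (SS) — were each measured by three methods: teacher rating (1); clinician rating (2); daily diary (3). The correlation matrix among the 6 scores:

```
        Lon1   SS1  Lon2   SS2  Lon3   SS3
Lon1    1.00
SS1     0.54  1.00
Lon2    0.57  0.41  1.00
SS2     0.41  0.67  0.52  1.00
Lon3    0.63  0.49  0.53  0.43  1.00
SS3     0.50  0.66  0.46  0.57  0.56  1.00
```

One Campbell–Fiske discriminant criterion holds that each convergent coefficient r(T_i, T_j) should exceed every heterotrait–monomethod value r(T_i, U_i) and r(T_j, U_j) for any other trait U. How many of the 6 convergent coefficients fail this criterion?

1

Convergent coefficients and their comparison sets:
Lon (methods 1·2): 0.57 vs {0.54, 0.52} → pass.
Lon (methods 1·3): 0.63 vs {0.54, 0.56} → pass.
Lon (methods 2·3): 0.53 vs {0.52, 0.56} → fail.
SS (methods 1·2): 0.67 vs {0.54, 0.52} → pass.
SS (methods 1·3): 0.66 vs {0.54, 0.56} → pass.
SS (methods 2·3): 0.57 vs {0.52, 0.56} → pass.
1 of 6 fail.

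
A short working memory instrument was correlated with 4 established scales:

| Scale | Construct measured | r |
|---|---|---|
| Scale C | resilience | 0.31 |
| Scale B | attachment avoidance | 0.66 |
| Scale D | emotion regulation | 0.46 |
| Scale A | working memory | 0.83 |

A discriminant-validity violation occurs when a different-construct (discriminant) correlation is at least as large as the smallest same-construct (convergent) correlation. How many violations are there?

0

Convergent (same construct = working memory): Scale A.
Smallest convergent = 0.83. Discriminant values: 0.31, 0.66, 0.46; count ≥ 0.83 → 0.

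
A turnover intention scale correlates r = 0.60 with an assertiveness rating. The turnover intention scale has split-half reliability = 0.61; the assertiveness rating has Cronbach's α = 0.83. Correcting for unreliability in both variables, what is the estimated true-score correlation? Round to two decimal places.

0.84

r_true = r_obs / √(r_xx · r_yy) = 0.60 / √(0.61 × 0.83) = 0.60 / √0.5063 = 0.60 / 0.7115 ≈ 0.84.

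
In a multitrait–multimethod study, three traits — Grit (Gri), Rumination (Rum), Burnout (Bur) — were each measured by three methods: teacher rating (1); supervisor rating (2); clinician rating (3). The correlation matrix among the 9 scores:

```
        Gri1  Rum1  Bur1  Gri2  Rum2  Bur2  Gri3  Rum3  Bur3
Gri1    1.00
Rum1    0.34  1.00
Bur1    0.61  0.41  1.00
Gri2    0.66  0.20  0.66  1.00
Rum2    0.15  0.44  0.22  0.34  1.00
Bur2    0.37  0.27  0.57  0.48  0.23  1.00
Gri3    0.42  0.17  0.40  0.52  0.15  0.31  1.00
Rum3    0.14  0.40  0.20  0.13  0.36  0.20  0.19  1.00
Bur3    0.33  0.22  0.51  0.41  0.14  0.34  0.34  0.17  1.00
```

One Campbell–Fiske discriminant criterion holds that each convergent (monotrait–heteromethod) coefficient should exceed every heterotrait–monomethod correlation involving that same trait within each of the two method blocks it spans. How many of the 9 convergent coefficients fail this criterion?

5

Convergent coefficients and their comparison sets:
Gri (methods 1·2): 0.66 vs {0.34, 0.34, 0.61, 0.48} → pass.
Gri (methods 1·3): 0.42 vs {0.34, 0.19, 0.61, 0.34} → fail.
Gri (methods 2·3): 0.52 vs {0.34, 0.19, 0.48, 0.34} → pass.
Rum (methods 1·2): 0.44 vs {0.34, 0.34, 0.41, 0.23} → pass.
Rum (methods 1·3): 0.40 vs {0.34, 0.19, 0.41, 0.17} → fail.
Rum (methods 2·3): 0.36 vs {0.34, 0.19, 0.23, 0.17} → pass.
Bur (methods 1·2): 0.57 vs {0.61, 0.48, 0.41, 0.23} → fail.
Bur (methods 1·3): 0.51 vs {0.61, 0.34, 0.41, 0.17} → fail.
Bur (methods 2·3): 0.34 vs {0.48, 0.34, 0.23, 0.17} → fail.
5 of 9 fail.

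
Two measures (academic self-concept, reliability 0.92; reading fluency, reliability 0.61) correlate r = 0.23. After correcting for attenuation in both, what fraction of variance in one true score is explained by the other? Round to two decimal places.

0.09

Disattenuated r = 0.23 / √(0.92 × 0.61) = 0.23 / 0.7491 = 0.3070.
Shared true-score variance = 0.3070² = 0.0942 ≈ 0.09.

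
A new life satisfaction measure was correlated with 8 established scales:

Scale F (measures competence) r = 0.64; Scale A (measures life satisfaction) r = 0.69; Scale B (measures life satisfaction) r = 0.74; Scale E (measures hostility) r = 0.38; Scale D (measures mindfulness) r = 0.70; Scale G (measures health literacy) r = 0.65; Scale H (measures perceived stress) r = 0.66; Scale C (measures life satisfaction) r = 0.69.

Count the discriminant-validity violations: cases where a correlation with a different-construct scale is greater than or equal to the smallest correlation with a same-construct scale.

Convergent (same construct = life satisfaction): Scale A, Scale B, Scale C.
Smallest convergent = 0.69. Discriminant values: 0.64, 0.38, 0.70, 0.65, 0.66; count ≥ 0.69 → 1.

1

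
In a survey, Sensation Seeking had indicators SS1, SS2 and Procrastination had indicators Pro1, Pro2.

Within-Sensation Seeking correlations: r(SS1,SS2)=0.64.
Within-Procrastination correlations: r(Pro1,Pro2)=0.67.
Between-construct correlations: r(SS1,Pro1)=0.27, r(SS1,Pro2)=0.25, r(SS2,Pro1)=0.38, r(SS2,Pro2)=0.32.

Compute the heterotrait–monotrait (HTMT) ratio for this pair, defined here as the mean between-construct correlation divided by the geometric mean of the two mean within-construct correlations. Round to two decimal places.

0.47

Mean heterotrait r = 1.22/4 = 0.3050.
Mean within-SS = 0.64/1 = 0.6400; mean within-Pro = 0.67/1 = 0.6700.
Geometric mean = √(0.6400 × 0.6700) = 0.6548.
HTMT = 0.3050 / 0.6548 = 0.47.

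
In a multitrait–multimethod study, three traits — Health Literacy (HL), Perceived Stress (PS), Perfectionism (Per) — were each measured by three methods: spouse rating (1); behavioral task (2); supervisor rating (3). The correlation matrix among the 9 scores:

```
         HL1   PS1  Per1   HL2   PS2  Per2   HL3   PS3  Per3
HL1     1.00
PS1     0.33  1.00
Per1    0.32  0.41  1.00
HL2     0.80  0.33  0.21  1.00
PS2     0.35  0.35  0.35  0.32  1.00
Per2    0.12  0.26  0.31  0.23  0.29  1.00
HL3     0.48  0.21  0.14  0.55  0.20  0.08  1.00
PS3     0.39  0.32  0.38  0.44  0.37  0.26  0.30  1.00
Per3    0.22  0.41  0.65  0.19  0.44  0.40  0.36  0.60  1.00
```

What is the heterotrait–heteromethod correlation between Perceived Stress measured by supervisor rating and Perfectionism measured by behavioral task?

0.26

Different traits and methods: r(PS3, Per2) = 0.26.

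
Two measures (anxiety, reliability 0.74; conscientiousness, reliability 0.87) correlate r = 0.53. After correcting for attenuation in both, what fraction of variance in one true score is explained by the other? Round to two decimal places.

0.44

Disattenuated r = 0.53 / √(0.74 × 0.87) = 0.53 / 0.8024 = 0.6605.
Shared true-score variance = 0.6605² = 0.4363 ≈ 0.44.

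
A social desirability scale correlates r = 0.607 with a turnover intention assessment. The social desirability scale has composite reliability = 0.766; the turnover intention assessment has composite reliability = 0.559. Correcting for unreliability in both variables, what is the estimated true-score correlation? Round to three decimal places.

0.928

r_true = r_obs / √(r_xx · r_yy) = 0.607 / √(0.766 × 0.559) = 0.607 / √0.428194 = 0.607 / 0.6544 ≈ 0.928.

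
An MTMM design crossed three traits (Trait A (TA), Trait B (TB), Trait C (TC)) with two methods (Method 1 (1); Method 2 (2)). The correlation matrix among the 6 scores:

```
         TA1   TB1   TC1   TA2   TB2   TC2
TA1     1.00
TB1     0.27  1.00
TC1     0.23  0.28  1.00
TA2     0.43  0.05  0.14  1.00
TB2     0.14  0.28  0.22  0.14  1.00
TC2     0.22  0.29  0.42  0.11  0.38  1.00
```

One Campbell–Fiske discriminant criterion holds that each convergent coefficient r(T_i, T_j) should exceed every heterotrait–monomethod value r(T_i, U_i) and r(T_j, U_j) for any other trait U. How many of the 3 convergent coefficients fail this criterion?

Convergent coefficients and their comparison sets:
TA (methods 1·2): 0.43 vs {0.27, 0.14, 0.23, 0.11} → pass.
TB (methods 1·2): 0.28 vs {0.27, 0.14, 0.28, 0.38} → fail.
TC (methods 1·2): 0.42 vs {0.23, 0.11, 0.28, 0.38} → pass.
1 of 3 fail.

1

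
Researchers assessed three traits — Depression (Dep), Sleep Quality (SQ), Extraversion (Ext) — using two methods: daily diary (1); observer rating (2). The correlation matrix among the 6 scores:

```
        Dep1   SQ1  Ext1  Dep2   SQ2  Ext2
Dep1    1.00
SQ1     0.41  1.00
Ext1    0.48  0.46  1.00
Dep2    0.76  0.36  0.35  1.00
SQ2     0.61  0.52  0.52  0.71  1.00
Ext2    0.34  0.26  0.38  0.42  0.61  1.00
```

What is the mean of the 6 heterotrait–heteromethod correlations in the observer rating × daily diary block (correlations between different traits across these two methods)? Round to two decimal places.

0.41

HTHM values (method 2 × method 1): 0.36, 0.35, 0.61, 0.52, 0.34, 0.26; mean = 2.44/6 = 0.41.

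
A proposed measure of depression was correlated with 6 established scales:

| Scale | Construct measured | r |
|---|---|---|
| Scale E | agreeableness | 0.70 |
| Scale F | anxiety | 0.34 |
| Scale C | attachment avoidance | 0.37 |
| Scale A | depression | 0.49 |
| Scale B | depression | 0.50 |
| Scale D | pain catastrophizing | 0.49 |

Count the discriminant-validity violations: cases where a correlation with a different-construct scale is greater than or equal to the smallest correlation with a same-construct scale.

2

Convergent (same construct = depression): Scale A, Scale B.
Smallest convergent = 0.49. Discriminant values: 0.70, 0.34, 0.37, 0.49; count ≥ 0.49 → 2.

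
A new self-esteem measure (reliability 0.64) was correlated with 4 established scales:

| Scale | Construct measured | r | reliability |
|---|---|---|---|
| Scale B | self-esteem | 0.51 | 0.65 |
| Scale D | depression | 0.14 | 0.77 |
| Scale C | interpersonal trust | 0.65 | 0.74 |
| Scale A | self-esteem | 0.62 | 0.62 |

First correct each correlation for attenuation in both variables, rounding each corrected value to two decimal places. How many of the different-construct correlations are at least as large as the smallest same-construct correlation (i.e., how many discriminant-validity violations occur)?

1

Disattenuated r (r / √(r_scale · r_new)):
  Scale B (conv): 0.51 / √(0.65·0.64) = 0.79
  Scale D (disc): 0.14 / √(0.77·0.64) = 0.20
  Scale C (disc): 0.65 / √(0.74·0.64) = 0.94
  Scale A (conv): 0.62 / √(0.62·0.64) = 0.98
Smallest convergent = 0.79. Discriminant values: 0.20, 0.94; count ≥ 0.79 → 1.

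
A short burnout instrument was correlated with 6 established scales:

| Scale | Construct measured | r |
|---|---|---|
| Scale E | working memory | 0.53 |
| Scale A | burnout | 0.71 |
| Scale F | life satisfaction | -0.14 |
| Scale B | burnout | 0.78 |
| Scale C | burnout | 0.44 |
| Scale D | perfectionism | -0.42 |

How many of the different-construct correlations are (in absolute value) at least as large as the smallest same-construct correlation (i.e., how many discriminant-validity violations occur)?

Convergent (same construct = burnout): Scale A, Scale B, Scale C.
Smallest convergent = 0.44. Discriminant |r|: 0.53, 0.14, 0.42; count ≥ 0.44 → 1.

1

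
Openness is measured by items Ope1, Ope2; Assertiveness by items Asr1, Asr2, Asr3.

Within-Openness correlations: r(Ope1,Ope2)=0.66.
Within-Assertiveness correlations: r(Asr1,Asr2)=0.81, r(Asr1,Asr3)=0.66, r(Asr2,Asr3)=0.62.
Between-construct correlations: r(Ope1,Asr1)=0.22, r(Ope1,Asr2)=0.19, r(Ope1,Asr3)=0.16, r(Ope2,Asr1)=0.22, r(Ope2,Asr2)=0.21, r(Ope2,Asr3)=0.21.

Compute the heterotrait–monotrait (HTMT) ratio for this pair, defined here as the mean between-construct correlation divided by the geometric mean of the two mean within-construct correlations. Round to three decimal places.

0.297

Between-construct mean = 1.21/6 = 0.2017.
Mean within-Ope = 0.66/1 = 0.6600; mean within-Asr = 2.09/3 = 0.6967.
Geometric mean = √(0.6600 × 0.6967) = 0.6781.
HTMT = 0.2017 / 0.6781 = 0.297.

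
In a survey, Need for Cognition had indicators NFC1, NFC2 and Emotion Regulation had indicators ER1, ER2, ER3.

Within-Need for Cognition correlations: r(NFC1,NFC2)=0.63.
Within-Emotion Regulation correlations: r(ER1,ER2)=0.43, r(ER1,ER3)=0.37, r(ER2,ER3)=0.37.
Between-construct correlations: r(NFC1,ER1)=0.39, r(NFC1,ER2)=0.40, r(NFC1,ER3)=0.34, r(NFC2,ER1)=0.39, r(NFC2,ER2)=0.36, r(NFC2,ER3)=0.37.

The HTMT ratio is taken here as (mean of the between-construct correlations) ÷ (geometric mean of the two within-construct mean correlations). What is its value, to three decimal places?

Between-construct mean = 2.25/6 = 0.3750.
Mean within-NFC = 0.63/1 = 0.6300; mean within-ER = 1.17/3 = 0.3900.
Geometric mean = √(0.6300 × 0.3900) = 0.4957.
HTMT = 0.3750 / 0.4957 = 0.757.

0.757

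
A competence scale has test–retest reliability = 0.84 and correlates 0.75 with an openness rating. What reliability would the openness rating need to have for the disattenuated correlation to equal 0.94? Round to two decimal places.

r_true = r_obs / √(r_xx · r_yy) ⇒ 0.94 = 0.75 / √(0.84 · r_yy).
√(0.84 · r_yy) = 0.75 / 0.94 = 0.7979; 0.84 · r_yy = 0.6366; r_yy = 0.6366 / 0.84 ≈ 0.76.

0.76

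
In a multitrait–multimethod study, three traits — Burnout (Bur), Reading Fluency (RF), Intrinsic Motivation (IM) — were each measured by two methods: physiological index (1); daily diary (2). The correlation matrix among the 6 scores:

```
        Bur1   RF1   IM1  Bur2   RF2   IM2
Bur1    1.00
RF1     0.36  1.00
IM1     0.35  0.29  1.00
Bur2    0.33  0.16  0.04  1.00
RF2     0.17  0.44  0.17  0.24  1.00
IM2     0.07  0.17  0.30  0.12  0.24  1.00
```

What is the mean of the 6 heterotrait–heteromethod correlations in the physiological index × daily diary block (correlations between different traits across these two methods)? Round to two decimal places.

0.13

HTHM values (method 1 × method 2): 0.17, 0.07, 0.16, 0.17, 0.04, 0.17; mean = 0.78/6 = 0.13.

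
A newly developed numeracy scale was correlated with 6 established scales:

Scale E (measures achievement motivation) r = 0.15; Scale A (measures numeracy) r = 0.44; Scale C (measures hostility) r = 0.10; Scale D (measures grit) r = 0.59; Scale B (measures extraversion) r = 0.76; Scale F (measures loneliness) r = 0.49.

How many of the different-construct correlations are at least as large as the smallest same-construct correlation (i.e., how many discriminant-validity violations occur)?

3

Convergent (same construct = numeracy): Scale A.
Smallest convergent = 0.44. Discriminant values: 0.15, 0.10, 0.59, 0.76, 0.49; count ≥ 0.44 → 3.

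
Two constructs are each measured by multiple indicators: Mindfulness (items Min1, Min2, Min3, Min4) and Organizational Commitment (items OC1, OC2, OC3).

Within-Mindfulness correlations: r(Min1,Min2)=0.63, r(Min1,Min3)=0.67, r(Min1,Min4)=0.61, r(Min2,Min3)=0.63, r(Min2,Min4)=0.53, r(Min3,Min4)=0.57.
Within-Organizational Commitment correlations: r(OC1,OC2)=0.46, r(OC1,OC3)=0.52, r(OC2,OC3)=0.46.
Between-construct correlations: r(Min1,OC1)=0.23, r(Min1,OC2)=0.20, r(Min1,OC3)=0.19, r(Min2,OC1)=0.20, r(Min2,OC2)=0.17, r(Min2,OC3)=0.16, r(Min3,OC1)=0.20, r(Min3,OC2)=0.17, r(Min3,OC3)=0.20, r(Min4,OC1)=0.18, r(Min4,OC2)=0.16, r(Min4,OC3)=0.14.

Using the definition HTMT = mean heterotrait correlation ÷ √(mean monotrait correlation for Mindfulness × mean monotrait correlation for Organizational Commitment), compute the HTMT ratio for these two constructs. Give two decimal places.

0.34

Mean between = 2.20/12 = 0.1833.
Mean within-Min = 3.64/6 = 0.6067; mean within-OC = 1.44/3 = 0.4800.
Geometric mean = √(0.6067 × 0.4800) = 0.5396.
HTMT = 0.1833 / 0.5396 = 0.34.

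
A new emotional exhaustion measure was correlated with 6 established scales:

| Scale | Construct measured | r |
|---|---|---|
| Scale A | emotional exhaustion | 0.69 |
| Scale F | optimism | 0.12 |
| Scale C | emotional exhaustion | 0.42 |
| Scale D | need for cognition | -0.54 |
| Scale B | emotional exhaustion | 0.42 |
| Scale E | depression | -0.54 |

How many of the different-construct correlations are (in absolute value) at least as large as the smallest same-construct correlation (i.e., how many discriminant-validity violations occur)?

Convergent (same construct = emotional exhaustion): Scale A, Scale C, Scale B.
Smallest convergent = 0.42. Discriminant |r|: 0.12, 0.54, 0.54; count ≥ 0.42 → 2.

2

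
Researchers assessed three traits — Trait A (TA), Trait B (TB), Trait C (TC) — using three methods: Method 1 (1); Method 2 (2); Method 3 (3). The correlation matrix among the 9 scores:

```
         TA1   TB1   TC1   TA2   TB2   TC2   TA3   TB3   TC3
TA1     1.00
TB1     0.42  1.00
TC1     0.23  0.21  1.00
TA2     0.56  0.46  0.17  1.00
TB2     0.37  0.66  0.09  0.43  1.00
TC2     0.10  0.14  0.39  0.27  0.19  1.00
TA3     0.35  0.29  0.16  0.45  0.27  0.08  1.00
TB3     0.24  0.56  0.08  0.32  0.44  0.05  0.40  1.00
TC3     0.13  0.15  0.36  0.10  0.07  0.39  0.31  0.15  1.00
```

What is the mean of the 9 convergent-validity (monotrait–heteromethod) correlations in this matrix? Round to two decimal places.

Convergent values: 0.56, 0.35, 0.45, 0.66, 0.56, 0.44, 0.39, 0.36, 0.39; mean = 4.16/9 = 0.46.

0.46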